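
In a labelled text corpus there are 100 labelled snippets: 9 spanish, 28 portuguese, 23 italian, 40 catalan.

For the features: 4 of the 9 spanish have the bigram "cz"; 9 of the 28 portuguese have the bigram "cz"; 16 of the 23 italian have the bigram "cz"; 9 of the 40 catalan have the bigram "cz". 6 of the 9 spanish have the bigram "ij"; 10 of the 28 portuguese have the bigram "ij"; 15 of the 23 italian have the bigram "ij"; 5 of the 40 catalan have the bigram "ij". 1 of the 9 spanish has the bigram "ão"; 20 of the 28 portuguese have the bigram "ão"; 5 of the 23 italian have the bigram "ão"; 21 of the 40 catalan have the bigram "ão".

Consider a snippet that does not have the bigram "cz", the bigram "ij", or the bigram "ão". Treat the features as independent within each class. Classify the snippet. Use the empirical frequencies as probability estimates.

spanish: (9/100) × (5/9) × (3/9) × (8/9) ≈ 0.0148148
portuguese: (28/100) × (19/28) × (18/28) × (8/28) ≈ 0.034898
italian: (23/100) × (7/23) × (8/23) × (18/23) ≈ 0.0190548
catalan: (40/100) × (31/40) × (35/40) × (19/40) = 0.12884375
Highest score → catalan.

catalan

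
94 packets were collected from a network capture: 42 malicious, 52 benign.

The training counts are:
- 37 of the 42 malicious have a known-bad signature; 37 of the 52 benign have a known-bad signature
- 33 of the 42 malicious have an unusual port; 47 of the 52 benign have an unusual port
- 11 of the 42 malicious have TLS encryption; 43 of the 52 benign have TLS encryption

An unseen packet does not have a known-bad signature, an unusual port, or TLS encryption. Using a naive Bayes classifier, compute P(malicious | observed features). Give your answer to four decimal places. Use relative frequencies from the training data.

malicious: (42/94) × (5/42) × (9/42) × (31/42) ≈ 0.00841294
benign: (52/94) × (15/52) × (5/52) × (9/52) ≈ 0.00265564
P(malicious | x) = 0.00841294 / 0.01106858 ≈ 0.7601

0.7601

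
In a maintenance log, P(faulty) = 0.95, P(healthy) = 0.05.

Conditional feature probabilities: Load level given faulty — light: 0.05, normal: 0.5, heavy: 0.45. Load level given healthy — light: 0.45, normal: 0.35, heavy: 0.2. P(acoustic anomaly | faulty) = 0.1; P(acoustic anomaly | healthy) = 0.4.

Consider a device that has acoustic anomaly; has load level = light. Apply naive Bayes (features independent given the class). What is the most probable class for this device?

faulty: 0.95 × 0.05 × 0.1 = 0.00475
healthy: 0.05 × 0.45 × 0.4 = 0.009
Highest score → healthy.

healthy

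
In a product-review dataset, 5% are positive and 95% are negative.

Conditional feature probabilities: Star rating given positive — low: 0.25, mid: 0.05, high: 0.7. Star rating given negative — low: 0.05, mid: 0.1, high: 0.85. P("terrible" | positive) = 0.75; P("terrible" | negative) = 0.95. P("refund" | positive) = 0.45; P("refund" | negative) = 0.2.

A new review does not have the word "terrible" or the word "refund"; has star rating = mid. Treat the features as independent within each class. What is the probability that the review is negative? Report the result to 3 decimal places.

0.917

positive: 0.05 × 0.05 × (1−0.75) × (1−0.45) = 0.00034375
negative: 0.95 × 0.1 × (1−0.95) × (1−0.2) = 0.0038
P(negative | x) = 0.0038 / 0.00414375 ≈ 0.917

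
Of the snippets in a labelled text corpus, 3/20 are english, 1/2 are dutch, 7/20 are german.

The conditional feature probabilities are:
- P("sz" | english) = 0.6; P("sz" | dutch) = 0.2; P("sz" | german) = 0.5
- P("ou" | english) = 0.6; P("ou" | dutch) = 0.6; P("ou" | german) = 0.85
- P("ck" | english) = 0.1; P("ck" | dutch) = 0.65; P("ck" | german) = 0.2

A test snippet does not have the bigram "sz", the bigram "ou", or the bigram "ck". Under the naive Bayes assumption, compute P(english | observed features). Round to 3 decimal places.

english: 0.15 × (1−0.6) × (1−0.6) × (1−0.1) = 0.0216
dutch: 0.5 × (1−0.2) × (1−0.6) × (1−0.65) = 0.056
german: 0.35 × (1−0.5) × (1−0.85) × (1−0.2) = 0.021
P(english | x) = 0.0216 / 0.0986 ≈ 0.219

0.219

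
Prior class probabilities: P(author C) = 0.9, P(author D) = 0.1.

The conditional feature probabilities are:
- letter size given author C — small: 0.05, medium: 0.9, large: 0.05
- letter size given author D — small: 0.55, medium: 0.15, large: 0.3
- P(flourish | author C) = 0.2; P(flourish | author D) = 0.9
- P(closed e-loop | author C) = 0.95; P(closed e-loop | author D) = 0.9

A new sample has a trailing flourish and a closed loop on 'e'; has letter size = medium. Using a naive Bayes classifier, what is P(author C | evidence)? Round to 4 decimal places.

0.9268

author C: 0.9 × 0.9 × 0.2 × 0.95 = 0.1539
author D: 0.1 × 0.15 × 0.9 × 0.9 = 0.01215
P(author C | x) = 0.1539 / 0.16605 ≈ 0.9268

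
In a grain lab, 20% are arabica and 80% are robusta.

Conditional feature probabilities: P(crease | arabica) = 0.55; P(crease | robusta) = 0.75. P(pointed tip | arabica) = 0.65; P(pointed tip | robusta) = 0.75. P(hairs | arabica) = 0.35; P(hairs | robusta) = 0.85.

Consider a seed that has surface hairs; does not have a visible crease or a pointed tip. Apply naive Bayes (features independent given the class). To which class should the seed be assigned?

arabica: 0.2 × (1−0.55) × (1−0.65) × 0.35 = 0.011025
robusta: 0.8 × (1−0.75) × (1−0.75) × 0.85 = 0.0425
Highest score → robusta.

robusta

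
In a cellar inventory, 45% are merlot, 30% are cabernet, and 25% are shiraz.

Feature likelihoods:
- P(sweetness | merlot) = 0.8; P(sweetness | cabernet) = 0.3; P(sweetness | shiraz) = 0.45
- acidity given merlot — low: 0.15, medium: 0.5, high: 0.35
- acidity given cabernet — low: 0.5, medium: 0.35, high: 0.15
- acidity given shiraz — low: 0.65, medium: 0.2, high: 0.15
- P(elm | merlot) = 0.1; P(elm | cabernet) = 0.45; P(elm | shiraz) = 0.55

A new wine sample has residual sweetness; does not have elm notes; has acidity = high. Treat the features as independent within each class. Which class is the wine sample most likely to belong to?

merlot: 0.45 × 0.8 × 0.35 × (1−0.1) = 0.1134
cabernet: 0.3 × 0.3 × 0.15 × (1−0.45) = 0.007425
shiraz: 0.25 × 0.45 × 0.15 × (1−0.55) = 0.00759375
Highest score → merlot.

merlot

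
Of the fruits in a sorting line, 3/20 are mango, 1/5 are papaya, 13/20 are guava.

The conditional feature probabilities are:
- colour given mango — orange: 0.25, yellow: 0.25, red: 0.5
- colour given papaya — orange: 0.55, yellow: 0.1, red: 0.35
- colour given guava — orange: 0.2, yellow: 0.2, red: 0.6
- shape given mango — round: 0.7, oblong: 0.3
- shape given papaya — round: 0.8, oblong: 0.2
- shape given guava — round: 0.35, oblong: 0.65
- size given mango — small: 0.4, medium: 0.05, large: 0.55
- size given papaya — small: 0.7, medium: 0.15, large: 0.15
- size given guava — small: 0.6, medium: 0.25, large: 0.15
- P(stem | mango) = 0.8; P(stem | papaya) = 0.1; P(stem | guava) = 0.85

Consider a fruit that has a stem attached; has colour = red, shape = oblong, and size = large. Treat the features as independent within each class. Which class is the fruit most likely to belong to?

mango: 0.15 × 0.5 × 0.3 × 0.55 × 0.8 = 0.0099
papaya: 0.2 × 0.35 × 0.2 × 0.15 × 0.1 = 0.00021
guava: 0.65 × 0.6 × 0.65 × 0.15 × 0.85 = 0.03232125
Highest score → guava.

guava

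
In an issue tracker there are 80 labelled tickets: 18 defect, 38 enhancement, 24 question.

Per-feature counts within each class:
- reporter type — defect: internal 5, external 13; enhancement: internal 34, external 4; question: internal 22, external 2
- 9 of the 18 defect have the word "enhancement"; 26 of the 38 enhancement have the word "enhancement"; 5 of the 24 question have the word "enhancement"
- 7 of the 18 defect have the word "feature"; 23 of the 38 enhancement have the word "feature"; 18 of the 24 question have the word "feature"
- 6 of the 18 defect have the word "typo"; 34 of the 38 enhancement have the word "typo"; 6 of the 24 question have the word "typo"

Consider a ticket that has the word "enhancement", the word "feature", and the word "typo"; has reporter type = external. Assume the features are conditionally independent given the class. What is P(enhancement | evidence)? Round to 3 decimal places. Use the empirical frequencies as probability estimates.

defect: (18/80) × (13/18) × (9/18) × (7/18) × (6/18) ≈ 0.0105324
enhancement: (38/80) × (4/38) × (26/38) × (23/38) × (34/38) ≈ 0.0185268
question: (24/80) × (2/24) × (5/24) × (18/24) × (6/24) = 0.0009765625
P(enhancement | x) = 0.0185268 / 0.0300357625 ≈ 0.617

0.617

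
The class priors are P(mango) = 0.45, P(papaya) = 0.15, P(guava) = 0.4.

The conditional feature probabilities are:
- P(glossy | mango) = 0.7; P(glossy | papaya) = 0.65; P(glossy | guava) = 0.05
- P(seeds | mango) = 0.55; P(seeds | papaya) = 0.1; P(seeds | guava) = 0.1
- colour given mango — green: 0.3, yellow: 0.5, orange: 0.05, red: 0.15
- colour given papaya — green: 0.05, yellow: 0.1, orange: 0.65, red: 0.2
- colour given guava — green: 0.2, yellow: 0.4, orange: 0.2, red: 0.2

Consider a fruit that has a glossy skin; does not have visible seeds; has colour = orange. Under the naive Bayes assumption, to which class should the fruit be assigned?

papaya

mango: 0.45 × 0.7 × (1−0.55) × 0.05 = 0.0070875
papaya: 0.15 × 0.65 × (1−0.1) × 0.65 = 0.0570375
guava: 0.4 × 0.05 × (1−0.1) × 0.2 = 0.0036
Highest score → papaya.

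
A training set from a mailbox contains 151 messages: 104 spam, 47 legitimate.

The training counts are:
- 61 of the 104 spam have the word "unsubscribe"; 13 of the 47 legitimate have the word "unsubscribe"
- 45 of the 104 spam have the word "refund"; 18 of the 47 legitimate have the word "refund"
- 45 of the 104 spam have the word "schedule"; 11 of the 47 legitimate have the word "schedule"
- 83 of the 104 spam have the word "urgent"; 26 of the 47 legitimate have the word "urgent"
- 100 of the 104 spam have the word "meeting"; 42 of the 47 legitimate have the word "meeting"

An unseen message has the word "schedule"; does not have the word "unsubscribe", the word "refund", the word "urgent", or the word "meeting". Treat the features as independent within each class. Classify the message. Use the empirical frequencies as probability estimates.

spam: (104/151) × (43/104) × (59/104) × (45/104) × (21/104) × (4/104) ≈ 0.000542878
legitimate: (47/151) × (34/47) × (29/47) × (11/47) × (21/47) × (5/47) ≈ 0.00154558
Highest score → legitimate.

legitimate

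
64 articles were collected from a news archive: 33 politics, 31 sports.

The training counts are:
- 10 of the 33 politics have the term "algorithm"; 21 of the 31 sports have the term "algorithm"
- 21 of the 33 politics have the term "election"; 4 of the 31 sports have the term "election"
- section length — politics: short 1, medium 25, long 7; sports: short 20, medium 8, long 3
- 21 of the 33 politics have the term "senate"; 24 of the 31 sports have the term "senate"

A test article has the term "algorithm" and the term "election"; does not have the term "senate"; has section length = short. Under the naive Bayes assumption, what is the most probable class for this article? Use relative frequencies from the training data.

politics: (33/64) × (10/33) × (21/33) × (1/33) × (12/33) ≈ 0.00109567
sports: (31/64) × (21/31) × (4/31) × (20/31) × (7/31) ≈ 0.00616797
Highest score → sports.

sports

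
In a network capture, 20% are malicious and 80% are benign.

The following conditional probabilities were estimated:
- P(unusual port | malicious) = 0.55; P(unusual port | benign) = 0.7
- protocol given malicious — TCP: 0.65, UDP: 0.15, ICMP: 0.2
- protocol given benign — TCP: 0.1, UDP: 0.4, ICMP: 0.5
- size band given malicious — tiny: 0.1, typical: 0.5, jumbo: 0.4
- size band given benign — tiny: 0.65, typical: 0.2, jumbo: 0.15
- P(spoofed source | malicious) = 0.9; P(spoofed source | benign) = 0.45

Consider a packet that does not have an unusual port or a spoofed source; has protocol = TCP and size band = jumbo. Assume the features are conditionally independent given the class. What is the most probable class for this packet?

malicious: 0.2 × (1−0.55) × 0.65 × 0.4 × (1−0.9) = 0.00234
benign: 0.8 × (1−0.7) × 0.1 × 0.15 × (1−0.45) = 0.00198
Highest score → malicious.

malicious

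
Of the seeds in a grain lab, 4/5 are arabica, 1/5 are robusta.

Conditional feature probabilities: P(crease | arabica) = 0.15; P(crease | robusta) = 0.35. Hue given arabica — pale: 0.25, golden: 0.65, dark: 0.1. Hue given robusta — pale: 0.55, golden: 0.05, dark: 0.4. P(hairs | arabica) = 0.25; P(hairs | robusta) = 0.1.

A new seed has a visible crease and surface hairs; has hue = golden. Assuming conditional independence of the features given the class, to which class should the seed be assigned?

arabica: 0.8 × 0.15 × 0.65 × 0.25 = 0.0195
robusta: 0.2 × 0.35 × 0.05 × 0.1 = 0.00035
Highest score → arabica.

arabica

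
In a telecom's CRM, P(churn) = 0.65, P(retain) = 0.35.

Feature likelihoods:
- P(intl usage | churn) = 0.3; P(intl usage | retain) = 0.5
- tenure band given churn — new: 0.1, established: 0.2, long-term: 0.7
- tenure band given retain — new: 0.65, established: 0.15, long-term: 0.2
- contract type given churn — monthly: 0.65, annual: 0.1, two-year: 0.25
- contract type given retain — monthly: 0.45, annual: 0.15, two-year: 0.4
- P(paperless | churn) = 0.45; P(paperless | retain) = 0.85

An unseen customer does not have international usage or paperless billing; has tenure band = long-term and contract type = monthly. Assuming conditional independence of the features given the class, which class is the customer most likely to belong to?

churn

churn: 0.65 × (1−0.3) × 0.7 × 0.65 × (1−0.45) = 0.11386375
retain: 0.35 × (1−0.5) × 0.2 × 0.45 × (1−0.85) = 0.0023625
Highest score → churn.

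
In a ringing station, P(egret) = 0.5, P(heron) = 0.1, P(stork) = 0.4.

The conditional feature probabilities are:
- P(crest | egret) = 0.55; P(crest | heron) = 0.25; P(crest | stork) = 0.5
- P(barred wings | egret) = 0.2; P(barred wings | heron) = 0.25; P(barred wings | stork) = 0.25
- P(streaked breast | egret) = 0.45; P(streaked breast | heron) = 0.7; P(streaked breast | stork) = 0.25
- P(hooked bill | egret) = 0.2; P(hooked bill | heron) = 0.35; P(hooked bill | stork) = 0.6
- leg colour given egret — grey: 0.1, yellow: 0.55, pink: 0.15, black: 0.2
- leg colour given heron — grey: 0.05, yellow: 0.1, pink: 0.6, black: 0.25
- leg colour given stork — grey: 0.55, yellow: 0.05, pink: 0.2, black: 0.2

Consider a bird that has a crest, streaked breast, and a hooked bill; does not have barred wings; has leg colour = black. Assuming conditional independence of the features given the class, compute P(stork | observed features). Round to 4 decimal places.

egret: 0.5 × 0.55 × (1−0.2) × 0.45 × 0.2 × 0.2 = 0.00396
heron: 0.1 × 0.25 × (1−0.25) × 0.7 × 0.35 × 0.25 = 0.0011484375
stork: 0.4 × 0.5 × (1−0.25) × 0.25 × 0.6 × 0.2 = 0.0045
P(stork | x) = 0.0045 / 0.0096084375 ≈ 0.4683

0.4683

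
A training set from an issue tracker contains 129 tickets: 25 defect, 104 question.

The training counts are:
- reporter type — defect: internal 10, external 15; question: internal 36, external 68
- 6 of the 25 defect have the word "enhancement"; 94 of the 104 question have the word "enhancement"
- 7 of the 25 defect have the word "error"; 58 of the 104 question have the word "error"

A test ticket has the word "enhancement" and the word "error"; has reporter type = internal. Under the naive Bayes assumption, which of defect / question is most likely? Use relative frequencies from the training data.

defect: (25/129) × (10/25) × (6/25) × (7/25) ≈ 0.0052093
question: (104/129) × (36/104) × (94/104) × (58/104) ≈ 0.14067
Highest score → question.

question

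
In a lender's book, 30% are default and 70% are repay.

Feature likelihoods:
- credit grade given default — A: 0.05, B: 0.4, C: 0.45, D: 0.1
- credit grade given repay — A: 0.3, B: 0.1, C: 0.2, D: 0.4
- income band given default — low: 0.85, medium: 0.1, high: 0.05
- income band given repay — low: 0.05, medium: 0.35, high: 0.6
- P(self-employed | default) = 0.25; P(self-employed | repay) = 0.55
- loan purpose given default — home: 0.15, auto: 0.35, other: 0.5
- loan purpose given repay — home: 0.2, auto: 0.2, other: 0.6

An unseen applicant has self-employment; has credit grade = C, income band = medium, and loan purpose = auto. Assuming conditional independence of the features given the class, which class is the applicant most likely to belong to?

default: 0.3 × 0.45 × 0.1 × 0.25 × 0.35 = 0.00118125
repay: 0.7 × 0.2 × 0.35 × 0.55 × 0.2 = 0.00539
Highest score → repay.

repay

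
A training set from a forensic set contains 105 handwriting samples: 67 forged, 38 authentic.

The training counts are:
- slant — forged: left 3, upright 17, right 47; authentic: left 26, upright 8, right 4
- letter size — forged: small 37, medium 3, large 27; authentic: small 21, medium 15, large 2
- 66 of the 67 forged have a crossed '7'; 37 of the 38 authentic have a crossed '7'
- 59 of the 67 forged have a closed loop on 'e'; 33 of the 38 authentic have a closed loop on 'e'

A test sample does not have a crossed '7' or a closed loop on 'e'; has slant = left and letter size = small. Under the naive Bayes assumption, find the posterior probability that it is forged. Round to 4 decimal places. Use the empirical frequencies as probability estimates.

forged: (67/105) × (3/67) × (37/67) × (1/67) × (8/67) ≈ 0.000028119
authentic: (38/105) × (26/38) × (21/38) × (1/38) × (5/38) ≈ 0.00047383
P(forged | x) = 0.000028119 / 0.000501949 ≈ 0.0560

0.0560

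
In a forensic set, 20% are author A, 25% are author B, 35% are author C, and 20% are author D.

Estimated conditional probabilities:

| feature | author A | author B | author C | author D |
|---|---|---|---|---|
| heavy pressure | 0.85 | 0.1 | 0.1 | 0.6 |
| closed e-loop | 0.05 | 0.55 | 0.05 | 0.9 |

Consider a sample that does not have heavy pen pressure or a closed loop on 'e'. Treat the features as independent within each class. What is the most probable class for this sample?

author C

author A: 0.2 × (1−0.85) × (1−0.05) = 0.0285
author B: 0.25 × (1−0.1) × (1−0.55) = 0.10125
author C: 0.35 × (1−0.1) × (1−0.05) = 0.29925
author D: 0.2 × (1−0.6) × (1−0.9) = 0.008
Highest score → author C.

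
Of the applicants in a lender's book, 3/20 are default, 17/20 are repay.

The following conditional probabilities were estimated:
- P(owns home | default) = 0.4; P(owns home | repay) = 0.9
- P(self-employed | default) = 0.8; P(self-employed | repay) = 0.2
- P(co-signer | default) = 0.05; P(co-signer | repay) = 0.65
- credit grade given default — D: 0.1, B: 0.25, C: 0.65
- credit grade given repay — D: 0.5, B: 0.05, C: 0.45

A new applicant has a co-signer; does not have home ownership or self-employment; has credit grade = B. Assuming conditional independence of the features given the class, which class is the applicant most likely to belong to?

default: 0.15 × (1−0.4) × (1−0.8) × 0.05 × 0.25 = 0.000225
repay: 0.85 × (1−0.9) × (1−0.2) × 0.65 × 0.05 = 0.00221
Highest score → repay.

repay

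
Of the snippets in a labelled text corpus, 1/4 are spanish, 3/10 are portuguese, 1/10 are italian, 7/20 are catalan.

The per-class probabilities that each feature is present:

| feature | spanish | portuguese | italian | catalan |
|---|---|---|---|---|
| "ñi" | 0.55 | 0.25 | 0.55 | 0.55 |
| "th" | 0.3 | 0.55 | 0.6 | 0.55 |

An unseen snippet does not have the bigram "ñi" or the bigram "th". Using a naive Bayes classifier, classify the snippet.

spanish: 0.25 × (1−0.55) × (1−0.3) = 0.07875
portuguese: 0.3 × (1−0.25) × (1−0.55) = 0.10125
italian: 0.1 × (1−0.55) × (1−0.6) = 0.018
catalan: 0.35 × (1−0.55) × (1−0.55) = 0.070875
Highest score → portuguese.

portuguese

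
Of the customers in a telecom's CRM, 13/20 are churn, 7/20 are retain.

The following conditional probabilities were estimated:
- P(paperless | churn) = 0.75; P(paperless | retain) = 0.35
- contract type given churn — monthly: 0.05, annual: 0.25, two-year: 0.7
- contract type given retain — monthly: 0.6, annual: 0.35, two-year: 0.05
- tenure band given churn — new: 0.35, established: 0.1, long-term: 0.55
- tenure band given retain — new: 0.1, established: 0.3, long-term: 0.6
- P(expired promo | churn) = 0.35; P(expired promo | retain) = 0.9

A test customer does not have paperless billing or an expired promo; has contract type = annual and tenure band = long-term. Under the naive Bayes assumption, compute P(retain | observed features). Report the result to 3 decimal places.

churn: 0.65 × (1−0.75) × 0.25 × 0.55 × (1−0.35) = 0.0145234375
retain: 0.35 × (1−0.35) × 0.35 × 0.6 × (1−0.9) = 0.0047775
P(retain | x) = 0.0047775 / 0.0193009375 ≈ 0.248

0.248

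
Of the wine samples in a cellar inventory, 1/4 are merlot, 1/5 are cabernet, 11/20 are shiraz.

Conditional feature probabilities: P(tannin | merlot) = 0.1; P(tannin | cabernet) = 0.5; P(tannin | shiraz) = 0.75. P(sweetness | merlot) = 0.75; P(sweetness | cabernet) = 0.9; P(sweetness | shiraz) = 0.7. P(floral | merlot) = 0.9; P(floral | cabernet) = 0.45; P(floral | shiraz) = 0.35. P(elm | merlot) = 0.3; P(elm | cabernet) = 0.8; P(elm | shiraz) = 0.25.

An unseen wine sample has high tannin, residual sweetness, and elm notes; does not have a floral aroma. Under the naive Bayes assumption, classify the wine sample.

shiraz

merlot: 0.25 × 0.1 × 0.75 × (1−0.9) × 0.3 = 0.0005625
cabernet: 0.2 × 0.5 × 0.9 × (1−0.45) × 0.8 = 0.0396
shiraz: 0.55 × 0.75 × 0.7 × (1−0.35) × 0.25 = 0.046921875
Highest score → shiraz.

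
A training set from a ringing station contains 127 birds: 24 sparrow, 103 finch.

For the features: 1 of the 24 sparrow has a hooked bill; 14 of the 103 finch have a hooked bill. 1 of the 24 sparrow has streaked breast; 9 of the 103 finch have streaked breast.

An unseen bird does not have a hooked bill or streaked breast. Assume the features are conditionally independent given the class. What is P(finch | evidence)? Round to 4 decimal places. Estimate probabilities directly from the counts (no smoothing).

sparrow: (24/127) × (23/24) × (23/24) ≈ 0.173556
finch: (103/127) × (89/103) × (94/103) ≈ 0.639554
P(finch | x) = 0.639554 / 0.81311 ≈ 0.7866

0.7866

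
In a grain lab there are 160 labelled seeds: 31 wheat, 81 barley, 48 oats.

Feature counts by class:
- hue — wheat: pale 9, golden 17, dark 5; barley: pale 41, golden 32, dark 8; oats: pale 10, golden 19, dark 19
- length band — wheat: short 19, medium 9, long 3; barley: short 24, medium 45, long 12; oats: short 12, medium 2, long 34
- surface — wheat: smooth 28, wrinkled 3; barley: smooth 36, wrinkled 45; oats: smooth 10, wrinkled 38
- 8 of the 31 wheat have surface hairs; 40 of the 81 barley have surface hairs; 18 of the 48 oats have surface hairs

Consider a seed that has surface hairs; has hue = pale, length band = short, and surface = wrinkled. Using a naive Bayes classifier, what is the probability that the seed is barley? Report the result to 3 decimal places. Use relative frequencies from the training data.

wheat: (31/160) × (9/31) × (19/31) × (3/31) × (8/31) ≈ 0.000860998
barley: (81/160) × (41/81) × (24/81) × (45/81) × (40/81) ≈ 0.0208302
oats: (48/160) × (10/48) × (12/48) × (38/48) × (18/48) = 0.004638671875
P(barley | x) = 0.0208302 / 0.026329869875 ≈ 0.791

0.791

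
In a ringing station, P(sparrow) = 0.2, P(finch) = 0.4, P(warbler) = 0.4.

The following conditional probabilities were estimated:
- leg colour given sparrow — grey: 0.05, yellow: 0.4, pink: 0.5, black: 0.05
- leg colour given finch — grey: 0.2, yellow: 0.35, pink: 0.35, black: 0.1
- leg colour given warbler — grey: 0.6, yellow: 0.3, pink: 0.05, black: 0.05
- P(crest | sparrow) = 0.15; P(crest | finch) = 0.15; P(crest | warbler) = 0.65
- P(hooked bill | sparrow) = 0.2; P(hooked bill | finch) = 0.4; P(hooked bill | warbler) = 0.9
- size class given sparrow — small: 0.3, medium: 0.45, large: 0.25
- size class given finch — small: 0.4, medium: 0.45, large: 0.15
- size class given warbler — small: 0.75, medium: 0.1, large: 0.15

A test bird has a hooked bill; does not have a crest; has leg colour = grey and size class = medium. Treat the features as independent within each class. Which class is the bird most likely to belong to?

sparrow: 0.2 × 0.05 × (1−0.15) × 0.2 × 0.45 = 0.000765
finch: 0.4 × 0.2 × (1−0.15) × 0.4 × 0.45 = 0.01224
warbler: 0.4 × 0.6 × (1−0.65) × 0.9 × 0.1 = 0.00756
Highest score → finch.

finch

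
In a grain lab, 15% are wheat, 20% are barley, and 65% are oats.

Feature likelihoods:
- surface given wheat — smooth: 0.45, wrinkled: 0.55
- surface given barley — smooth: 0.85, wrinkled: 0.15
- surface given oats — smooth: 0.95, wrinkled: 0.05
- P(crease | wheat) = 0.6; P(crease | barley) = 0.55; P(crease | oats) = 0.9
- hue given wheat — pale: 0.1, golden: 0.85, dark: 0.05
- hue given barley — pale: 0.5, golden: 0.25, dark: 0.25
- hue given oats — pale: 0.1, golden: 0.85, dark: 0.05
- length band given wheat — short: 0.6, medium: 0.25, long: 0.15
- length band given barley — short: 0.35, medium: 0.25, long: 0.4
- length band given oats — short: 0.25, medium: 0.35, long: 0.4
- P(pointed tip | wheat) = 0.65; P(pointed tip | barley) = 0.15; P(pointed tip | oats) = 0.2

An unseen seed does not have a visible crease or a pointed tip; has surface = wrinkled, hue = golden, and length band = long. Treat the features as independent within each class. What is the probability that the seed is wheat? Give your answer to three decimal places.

wheat: 0.15 × 0.55 × (1−0.6) × 0.85 × 0.15 × (1−0.65) = 0.001472625
barley: 0.2 × 0.15 × (1−0.55) × 0.25 × 0.4 × (1−0.15) = 0.0011475
oats: 0.65 × 0.05 × (1−0.9) × 0.85 × 0.4 × (1−0.2) = 0.000884
P(wheat | x) = 0.001472625 / 0.003504125 ≈ 0.420

0.420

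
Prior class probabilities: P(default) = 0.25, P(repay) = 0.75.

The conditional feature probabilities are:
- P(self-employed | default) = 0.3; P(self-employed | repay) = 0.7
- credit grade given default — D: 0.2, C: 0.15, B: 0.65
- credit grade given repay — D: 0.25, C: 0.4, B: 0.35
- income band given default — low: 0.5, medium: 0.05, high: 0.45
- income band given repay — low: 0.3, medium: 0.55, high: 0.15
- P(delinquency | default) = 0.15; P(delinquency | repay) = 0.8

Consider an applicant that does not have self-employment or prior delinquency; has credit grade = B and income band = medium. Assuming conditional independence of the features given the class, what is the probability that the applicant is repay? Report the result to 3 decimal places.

default: 0.25 × (1−0.3) × 0.65 × 0.05 × (1−0.15) = 0.004834375
repay: 0.75 × (1−0.7) × 0.35 × 0.55 × (1−0.8) = 0.0086625
P(repay | x) = 0.0086625 / 0.013496875 ≈ 0.642

0.642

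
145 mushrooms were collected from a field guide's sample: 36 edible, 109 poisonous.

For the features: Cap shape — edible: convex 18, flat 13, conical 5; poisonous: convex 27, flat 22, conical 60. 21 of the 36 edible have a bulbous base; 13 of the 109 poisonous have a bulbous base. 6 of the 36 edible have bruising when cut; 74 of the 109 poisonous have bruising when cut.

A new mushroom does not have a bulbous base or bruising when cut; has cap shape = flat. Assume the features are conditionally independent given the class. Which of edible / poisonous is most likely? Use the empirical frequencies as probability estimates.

edible: (36/145) × (13/36) × (15/36) × (30/36) ≈ 0.0311303
poisonous: (109/145) × (22/109) × (96/109) × (35/109) ≈ 0.0429083
Highest score → poisonous.

poisonous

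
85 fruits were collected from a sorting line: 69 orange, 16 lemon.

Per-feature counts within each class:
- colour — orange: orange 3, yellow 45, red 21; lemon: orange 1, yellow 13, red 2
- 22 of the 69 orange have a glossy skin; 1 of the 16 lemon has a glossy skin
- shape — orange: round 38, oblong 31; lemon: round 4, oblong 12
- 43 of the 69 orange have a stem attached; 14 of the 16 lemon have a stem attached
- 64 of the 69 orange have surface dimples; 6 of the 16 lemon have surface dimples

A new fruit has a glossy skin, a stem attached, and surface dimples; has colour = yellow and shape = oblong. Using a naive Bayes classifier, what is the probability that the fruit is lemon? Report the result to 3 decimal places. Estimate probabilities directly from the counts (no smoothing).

orange: (69/85) × (45/69) × (22/69) × (31/69) × (43/69) × (64/69) ≈ 0.0438359
lemon: (16/85) × (13/16) × (1/16) × (12/16) × (14/16) × (6/16) ≈ 0.00235237
P(lemon | x) = 0.00235237 / 0.04618827 ≈ 0.051

0.051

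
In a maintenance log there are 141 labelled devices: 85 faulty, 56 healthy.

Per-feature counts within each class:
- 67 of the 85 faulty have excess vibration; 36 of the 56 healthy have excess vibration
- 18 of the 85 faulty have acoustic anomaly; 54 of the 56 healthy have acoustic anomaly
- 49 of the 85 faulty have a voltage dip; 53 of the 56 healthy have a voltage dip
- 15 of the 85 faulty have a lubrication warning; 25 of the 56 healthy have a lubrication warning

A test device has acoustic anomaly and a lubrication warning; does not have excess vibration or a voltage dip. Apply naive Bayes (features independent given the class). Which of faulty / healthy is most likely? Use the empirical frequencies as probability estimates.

faulty: (85/141) × (18/85) × (18/85) × (36/85) × (15/85) ≈ 0.00202052
healthy: (56/141) × (20/56) × (54/56) × (3/56) × (25/56) ≈ 0.00327116
Highest score → healthy.

healthy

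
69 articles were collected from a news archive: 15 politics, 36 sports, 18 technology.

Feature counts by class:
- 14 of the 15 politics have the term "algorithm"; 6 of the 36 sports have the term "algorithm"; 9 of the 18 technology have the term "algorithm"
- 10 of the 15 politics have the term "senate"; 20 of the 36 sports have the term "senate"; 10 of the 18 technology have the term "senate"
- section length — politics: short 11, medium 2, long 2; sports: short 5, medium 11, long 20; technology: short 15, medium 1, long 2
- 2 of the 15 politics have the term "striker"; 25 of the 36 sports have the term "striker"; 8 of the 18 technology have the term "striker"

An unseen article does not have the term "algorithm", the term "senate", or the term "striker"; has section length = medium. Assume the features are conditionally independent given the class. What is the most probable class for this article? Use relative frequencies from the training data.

politics: (15/69) × (1/15) × (5/15) × (2/15) × (13/15) ≈ 0.000558239
sports: (36/69) × (30/36) × (16/36) × (11/36) × (11/36) ≈ 0.0180414
technology: (18/69) × (9/18) × (8/18) × (1/18) × (10/18) ≈ 0.00178923
Highest score → sports.

sports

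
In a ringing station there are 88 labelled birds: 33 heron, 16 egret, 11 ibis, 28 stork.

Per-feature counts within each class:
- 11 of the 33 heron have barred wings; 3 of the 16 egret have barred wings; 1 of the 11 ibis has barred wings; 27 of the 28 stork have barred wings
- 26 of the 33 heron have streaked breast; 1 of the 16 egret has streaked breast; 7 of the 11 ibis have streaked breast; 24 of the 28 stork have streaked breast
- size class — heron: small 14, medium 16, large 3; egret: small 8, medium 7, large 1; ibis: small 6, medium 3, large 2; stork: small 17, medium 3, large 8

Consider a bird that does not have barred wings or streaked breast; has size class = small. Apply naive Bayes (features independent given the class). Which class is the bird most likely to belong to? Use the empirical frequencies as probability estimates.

heron: (33/88) × (22/33) × (7/33) × (14/33) ≈ 0.0224977
egret: (16/88) × (13/16) × (15/16) × (8/16) ≈ 0.0692472
ibis: (11/88) × (10/11) × (4/11) × (6/11) ≈ 0.0225394
stork: (28/88) × (1/28) × (4/28) × (17/28) ≈ 0.000985622
Highest score → egret.

egret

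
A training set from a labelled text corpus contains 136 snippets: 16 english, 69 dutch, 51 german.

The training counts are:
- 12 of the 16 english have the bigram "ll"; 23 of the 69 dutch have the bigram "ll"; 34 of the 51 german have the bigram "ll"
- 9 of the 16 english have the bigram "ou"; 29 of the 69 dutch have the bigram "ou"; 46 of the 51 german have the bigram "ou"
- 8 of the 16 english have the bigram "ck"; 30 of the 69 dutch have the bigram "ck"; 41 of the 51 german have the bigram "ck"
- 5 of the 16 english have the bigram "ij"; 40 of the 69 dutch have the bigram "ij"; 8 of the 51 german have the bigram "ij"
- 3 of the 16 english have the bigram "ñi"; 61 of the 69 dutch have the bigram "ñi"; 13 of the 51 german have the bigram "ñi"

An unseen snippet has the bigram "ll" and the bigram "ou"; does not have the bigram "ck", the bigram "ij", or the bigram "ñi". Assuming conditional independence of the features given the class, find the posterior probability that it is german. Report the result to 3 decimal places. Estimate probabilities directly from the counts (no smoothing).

english: (16/136) × (12/16) × (9/16) × (8/16) × (11/16) × (13/16) ≈ 0.0138622
dutch: (69/136) × (23/69) × (29/69) × (39/69) × (29/69) × (8/69) ≈ 0.00195769
german: (51/136) × (34/51) × (46/51) × (10/51) × (43/51) × (38/51) ≈ 0.027776
P(german | x) = 0.027776 / 0.04359589 ≈ 0.637

0.637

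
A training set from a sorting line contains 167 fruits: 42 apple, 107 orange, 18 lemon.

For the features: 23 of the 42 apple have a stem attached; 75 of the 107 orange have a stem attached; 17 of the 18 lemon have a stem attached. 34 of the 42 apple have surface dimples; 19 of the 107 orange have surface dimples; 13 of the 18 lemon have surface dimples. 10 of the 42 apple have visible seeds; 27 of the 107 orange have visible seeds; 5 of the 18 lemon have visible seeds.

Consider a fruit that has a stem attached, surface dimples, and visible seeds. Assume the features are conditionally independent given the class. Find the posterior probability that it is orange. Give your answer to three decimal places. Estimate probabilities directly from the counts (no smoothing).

0.300

apple: (42/167) × (23/42) × (34/42) × (10/42) ≈ 0.0265455
orange: (107/167) × (75/107) × (19/107) × (27/107) ≈ 0.0201231
lemon: (18/167) × (17/18) × (13/18) × (5/18) ≈ 0.0204221
P(orange | x) = 0.0201231 / 0.0670907 ≈ 0.300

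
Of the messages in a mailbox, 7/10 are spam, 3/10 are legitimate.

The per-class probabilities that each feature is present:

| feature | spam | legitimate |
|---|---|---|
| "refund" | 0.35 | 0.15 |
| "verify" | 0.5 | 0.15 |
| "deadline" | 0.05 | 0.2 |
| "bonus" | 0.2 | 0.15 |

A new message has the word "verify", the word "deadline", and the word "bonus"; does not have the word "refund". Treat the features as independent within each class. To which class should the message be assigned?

spam: 0.7 × (1−0.35) × 0.5 × 0.05 × 0.2 = 0.002275
legitimate: 0.3 × (1−0.15) × 0.15 × 0.2 × 0.15 = 0.0011475
Highest score → spam.

spam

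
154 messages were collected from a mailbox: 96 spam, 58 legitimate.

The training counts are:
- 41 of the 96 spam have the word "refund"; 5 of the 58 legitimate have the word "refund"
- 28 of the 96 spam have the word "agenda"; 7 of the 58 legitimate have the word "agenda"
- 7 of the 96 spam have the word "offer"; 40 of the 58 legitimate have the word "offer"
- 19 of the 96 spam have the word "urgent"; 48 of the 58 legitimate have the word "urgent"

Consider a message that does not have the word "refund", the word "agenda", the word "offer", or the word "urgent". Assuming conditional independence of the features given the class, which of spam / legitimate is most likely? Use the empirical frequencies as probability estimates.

spam: (96/154) × (55/96) × (68/96) × (89/96) × (77/96) ≈ 0.188113
legitimate: (58/154) × (53/58) × (51/58) × (18/58) × (10/58) ≈ 0.0161925
Highest score → spam.

spam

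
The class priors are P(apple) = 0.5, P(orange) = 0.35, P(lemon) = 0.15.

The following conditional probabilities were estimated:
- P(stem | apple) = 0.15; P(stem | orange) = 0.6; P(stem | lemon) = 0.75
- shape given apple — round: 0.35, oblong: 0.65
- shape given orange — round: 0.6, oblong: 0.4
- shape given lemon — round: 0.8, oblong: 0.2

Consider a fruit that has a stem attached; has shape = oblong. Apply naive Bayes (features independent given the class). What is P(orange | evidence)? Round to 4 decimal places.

0.5411

apple: 0.5 × 0.15 × 0.65 = 0.04875
orange: 0.35 × 0.6 × 0.4 = 0.084
lemon: 0.15 × 0.75 × 0.2 = 0.0225
P(orange | x) = 0.084 / 0.15525 ≈ 0.5411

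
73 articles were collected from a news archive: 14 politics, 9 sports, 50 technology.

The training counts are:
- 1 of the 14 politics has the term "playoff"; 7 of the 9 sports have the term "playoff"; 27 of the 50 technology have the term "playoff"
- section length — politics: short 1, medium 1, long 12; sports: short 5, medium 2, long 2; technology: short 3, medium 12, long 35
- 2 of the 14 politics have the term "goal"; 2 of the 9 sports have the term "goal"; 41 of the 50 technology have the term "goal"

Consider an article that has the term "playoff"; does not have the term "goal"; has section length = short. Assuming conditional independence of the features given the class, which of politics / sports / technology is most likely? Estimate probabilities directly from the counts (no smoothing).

sports

politics: (14/73) × (1/14) × (1/14) × (12/14) ≈ 0.000838692
sports: (9/73) × (7/9) × (5/9) × (7/9) ≈ 0.0414341
technology: (50/73) × (27/50) × (3/50) × (9/50) ≈ 0.00399452
Highest score → sports.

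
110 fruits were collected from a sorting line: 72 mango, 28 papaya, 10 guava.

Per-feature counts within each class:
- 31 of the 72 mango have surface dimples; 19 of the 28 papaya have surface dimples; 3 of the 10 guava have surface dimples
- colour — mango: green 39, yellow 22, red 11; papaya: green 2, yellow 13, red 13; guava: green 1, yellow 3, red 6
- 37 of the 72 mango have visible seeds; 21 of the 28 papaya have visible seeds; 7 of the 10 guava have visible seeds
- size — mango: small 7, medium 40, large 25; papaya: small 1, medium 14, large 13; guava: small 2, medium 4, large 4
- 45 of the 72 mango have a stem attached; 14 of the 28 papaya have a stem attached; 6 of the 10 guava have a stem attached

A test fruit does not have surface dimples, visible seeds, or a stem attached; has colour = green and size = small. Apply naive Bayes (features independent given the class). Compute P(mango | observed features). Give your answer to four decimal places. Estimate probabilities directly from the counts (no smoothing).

mango: (72/110) × (41/72) × (39/72) × (35/72) × (7/72) × (27/72) ≈ 0.00357813
papaya: (28/110) × (9/28) × (2/28) × (7/28) × (1/28) × (14/28) ≈ 0.00002609
guava: (10/110) × (7/10) × (1/10) × (3/10) × (2/10) × (4/10) ≈ 0.000152727
P(mango | x) = 0.00357813 / 0.003756947 ≈ 0.9524

0.9524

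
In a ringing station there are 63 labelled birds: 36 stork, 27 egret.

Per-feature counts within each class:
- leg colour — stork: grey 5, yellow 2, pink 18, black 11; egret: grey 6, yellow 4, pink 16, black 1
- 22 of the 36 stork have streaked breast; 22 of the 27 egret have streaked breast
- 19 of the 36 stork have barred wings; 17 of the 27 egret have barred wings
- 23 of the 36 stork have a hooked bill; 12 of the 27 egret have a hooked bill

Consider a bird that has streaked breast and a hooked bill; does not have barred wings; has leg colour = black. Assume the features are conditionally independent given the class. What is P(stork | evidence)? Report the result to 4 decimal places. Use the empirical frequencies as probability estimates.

stork: (36/63) × (11/36) × (22/36) × (17/36) × (23/36) ≈ 0.0321917
egret: (27/63) × (1/27) × (22/27) × (10/27) × (12/27) ≈ 0.00212898
P(stork | x) = 0.0321917 / 0.03432068 ≈ 0.9380

0.9380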